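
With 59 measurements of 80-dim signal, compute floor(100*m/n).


100*m/n = 100*59/80 ≈ 73.75.
floor = 73.

73


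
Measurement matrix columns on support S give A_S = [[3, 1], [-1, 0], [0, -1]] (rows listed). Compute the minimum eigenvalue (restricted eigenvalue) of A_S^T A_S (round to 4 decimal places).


A_S^T A_S = [[10, 3], [3, 2]].
trace = 12.
det = 11.
disc = trace^2 - 4*det = 144 - 4*11 = 100.
sqrt(100) = 10.
lam_min = (12 - 10)/2 = 1 = 1.0000.

1.0000


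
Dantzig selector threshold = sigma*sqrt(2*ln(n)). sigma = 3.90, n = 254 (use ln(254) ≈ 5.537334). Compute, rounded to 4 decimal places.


ln(254) ≈ 5.537334.
2*ln(n) ≈ 11.074668.
sqrt(2*ln(n)) ≈ sqrt(11.074668) ≈ 3.327862.
threshold ≈ 3.90*3.327862 = 12.9786618 ≈ 12.9787.

12.9787


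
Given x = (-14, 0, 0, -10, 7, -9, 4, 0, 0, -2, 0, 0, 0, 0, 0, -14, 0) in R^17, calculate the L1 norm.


Non-zero entries: [(0, -14), (3, -10), (4, 7), (5, -9), (6, 4), (9, -2), (15, -14)]
Absolute values: [14, 10, 7, 9, 4, 2, 14]
||x||_1 = sum = 60.

60


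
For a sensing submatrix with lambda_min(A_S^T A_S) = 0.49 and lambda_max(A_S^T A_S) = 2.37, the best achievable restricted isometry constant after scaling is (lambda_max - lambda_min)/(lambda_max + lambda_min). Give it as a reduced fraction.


lambda_max - lambda_min = 2.37 - 0.49 = 1.88.
lambda_max + lambda_min = 2.37 + 0.49 = 2.86.
delta = 1.88/2.86 = 188/286 = 94/143.

94/143


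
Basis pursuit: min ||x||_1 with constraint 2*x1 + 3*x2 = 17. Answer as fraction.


Axis intercepts:
  x1 = 17/2, x2 = 0: L1 = 17/2
  x1 = 0, x2 = 17/3: L1 = 17/3
x* = (0, 17/3)
||x*||_1 = 17/3.

17/3


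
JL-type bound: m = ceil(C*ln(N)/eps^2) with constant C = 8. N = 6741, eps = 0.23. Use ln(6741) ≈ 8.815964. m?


ln(6741) ≈ 8.815964.
eps^2 = 0.23^2 = 0.0529.
C*ln(N)/eps^2 ≈ 8*8.815964/0.0529 ≈ 1333.2271.
m = ceil(1333.2271) = 1334.

1334


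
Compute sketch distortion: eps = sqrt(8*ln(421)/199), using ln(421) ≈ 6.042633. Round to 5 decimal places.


ln(421) ≈ 6.042633.
8*ln(N)/m ≈ 8*6.042633/199 ≈ 0.24291992.
eps = sqrt(0.24291992) ≈ 0.4928691 ≈ 0.49287.

0.49287


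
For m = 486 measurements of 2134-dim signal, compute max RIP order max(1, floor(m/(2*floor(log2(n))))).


floor(log2(2134)) = 11.
2*11 = 22.
m/(2*floor(log2(n))) = 486/22 ≈ 22.0909.
floor = 22.
k = max(1, 22) = 22.

22


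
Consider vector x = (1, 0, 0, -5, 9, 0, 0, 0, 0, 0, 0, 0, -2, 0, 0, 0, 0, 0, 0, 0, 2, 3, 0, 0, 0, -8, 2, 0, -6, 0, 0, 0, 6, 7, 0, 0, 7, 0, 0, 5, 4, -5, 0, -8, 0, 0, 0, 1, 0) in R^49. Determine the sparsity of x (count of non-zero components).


Non-zero positions: [0, 3, 4, 12, 20, 21, 25, 26, 28, 32, 33, 36, 39, 40, 41, 43, 47].
Sparsity = 17.

17


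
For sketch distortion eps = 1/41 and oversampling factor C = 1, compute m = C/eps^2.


1/eps = 41.
(1/eps)^2 = 1681.
m = 1*1681 = 1681.

1681


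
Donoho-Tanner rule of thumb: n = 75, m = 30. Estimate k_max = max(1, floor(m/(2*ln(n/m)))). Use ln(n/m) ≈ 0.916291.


n/m = 75/30 = 5/2.
ln(n/m) ≈ 0.916291.
2*ln(n/m) ≈ 1.832582.
m/(2*ln(n/m)) ≈ 30/1.832582 ≈ 16.3703.
floor = 16.
k_max = max(1, 16) = 16.

16


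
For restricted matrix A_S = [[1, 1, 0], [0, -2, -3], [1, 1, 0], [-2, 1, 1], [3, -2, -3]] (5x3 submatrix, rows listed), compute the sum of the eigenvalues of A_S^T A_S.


Sum of eigenvalues of A_S^T A_S = trace(A_S^T A_S) = sum of squared column norms of A_S.
A_S^T A_S diagonal: [15, 11, 19].
trace = 15 + 11 + 19 = 45.

45


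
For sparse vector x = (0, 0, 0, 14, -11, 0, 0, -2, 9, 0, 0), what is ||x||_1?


Non-zero entries: [(3, 14), (4, -11), (7, -2), (8, 9)]
Absolute values: [14, 11, 2, 9]
||x||_1 = sum = 36.

36


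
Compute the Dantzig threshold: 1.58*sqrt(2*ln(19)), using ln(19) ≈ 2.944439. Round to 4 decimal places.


ln(19) ≈ 2.944439.
2*ln(n) ≈ 5.888878.
sqrt(2*ln(n)) ≈ sqrt(5.888878) ≈ 2.426701.
threshold ≈ 1.58*2.426701 = 3.83418758 ≈ 3.8342.

3.8342


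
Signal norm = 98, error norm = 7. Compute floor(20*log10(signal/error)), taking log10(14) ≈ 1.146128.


||x||/||e|| = 98/7 = 14.
log10(14) ≈ 1.146128.
20*log10(||x||/||e||) ≈ 20*1.146128 = 22.92256.
floor(22.92256) = 22.

22


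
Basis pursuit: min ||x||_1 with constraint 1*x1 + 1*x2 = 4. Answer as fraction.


Axis intercepts:
  x1 = 4, x2 = 0: L1 = 4
  x1 = 0, x2 = 4: L1 = 4
x* = (4, 0)
||x*||_1 = 4.

4


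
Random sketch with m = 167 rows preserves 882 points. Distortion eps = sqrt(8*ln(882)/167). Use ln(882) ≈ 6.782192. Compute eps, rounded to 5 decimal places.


ln(882) ≈ 6.782192.
8*ln(N)/m ≈ 8*6.782192/167 ≈ 0.32489543.
eps = sqrt(0.32489543) ≈ 0.569996 ≈ 0.57000.

0.57000


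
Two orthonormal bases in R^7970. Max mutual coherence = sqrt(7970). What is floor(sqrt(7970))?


89^2 = 7921 <= 7970 < 8100 = 90^2, so 89 <= sqrt(7970) < 90.
floor(sqrt(7970)) = 89.

89


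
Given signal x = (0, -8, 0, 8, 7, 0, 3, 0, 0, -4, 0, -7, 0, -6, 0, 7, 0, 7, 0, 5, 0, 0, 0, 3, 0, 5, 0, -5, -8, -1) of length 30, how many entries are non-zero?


Non-zero positions: [1, 3, 4, 6, 9, 11, 13, 15, 17, 19, 23, 25, 27, 28, 29].
Sparsity = 15.

15


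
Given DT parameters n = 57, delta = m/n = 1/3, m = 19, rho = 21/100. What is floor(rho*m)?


m = 1/3*57 = 19.
rho = 21/100.
rho*m = 21/100*19 = 3.99.
k = floor(3.99) = 3.

3


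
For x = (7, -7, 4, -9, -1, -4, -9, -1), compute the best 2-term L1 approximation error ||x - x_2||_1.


Sorted |x_i| descending: [9, 9, 7, 7, 4, 4, 1, 1]
Keep top 2: [9, 9]
Tail entries: [7, 7, 4, 4, 1, 1]
L1 error = sum of tail = 24.

24


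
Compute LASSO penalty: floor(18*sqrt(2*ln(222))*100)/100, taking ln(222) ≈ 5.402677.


ln(222) ≈ 5.402677.
2*ln(n) ≈ 10.805354.
sqrt(2*ln(n)) ≈ sqrt(10.805354) ≈ 3.28715.
lambda ≈ 18*3.28715 = 59.1687.
floor(lambda*100)/100 = 59.16.

59.16


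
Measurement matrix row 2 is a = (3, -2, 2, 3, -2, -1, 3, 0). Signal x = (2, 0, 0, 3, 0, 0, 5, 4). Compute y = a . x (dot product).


Non-zero terms: ['3*2', '3*3', '3*5', '0*4']
Products: [6, 9, 15, 0]
y = sum = 30.

30


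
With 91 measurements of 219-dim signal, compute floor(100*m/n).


100*m/n = 100*91/219 ≈ 41.5525.
floor = 41.

41


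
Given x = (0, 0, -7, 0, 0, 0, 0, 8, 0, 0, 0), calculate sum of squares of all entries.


Non-zero entries: [(2, -7), (7, 8)]
Squares: [49, 64]
||x||_2^2 = sum = 113.

113


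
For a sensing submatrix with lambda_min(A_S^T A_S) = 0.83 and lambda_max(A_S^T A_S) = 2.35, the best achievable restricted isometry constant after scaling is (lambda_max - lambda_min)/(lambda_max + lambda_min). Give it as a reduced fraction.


lambda_max - lambda_min = 2.35 - 0.83 = 1.52.
lambda_max + lambda_min = 2.35 + 0.83 = 3.18.
delta = 1.52/3.18 = 152/318 = 76/159.

76/159


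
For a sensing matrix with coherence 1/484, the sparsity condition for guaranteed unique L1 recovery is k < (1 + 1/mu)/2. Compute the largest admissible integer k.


1/mu = 484.
1 + 1/mu = 485.
(1 + 1/mu)/2 = 242.5 is not an integer, so k_max = floor(242.5) = 242.

242


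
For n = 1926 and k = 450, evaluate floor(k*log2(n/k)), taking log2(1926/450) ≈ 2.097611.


log2(n/k) = log2(1926/450) ≈ 2.097611.
k*log2(n/k) ≈ 450*2.097611 = 943.92495.
floor(943.92495) = 943.

943


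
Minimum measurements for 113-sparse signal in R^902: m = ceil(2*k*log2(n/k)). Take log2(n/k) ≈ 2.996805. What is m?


log2(n/k) = log2(902/113) ≈ 2.996805.
2*k*log2(n/k) ≈ 2*113*2.996805 = 677.27793.
m = ceil(677.27793) = 678.

678


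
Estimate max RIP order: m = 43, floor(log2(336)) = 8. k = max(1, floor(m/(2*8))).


floor(log2(336)) = 8.
2*8 = 16.
m/(2*floor(log2(n))) = 43/16 ≈ 2.6875.
floor = 2.
k = max(1, 2) = 2.

2


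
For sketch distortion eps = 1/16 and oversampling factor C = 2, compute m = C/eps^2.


1/eps = 16.
(1/eps)^2 = 256.
m = 2*256 = 512.

512


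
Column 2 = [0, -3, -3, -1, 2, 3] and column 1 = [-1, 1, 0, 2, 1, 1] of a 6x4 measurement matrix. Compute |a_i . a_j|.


Inner product: 0*-1 + -3*1 + -3*0 + -1*2 + 2*1 + 3*1
Products: [0, -3, 0, -2, 2, 3]
Sum = 0.
|dot| = 0.

0


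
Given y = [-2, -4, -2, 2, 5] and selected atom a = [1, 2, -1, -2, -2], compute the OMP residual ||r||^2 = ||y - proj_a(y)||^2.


a^T a = 14.
a^T y = -22.
coeff = -22/14 = -11/7.
||r||^2 = 129/7.

129/7


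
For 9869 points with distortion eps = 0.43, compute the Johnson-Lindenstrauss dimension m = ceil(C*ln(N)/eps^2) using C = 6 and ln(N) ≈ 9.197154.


ln(9869) ≈ 9.197154.
eps^2 = 0.43^2 = 0.1849.
C*ln(N)/eps^2 ≈ 6*9.197154/0.1849 ≈ 298.4474.
m = ceil(298.4474) = 299.

299


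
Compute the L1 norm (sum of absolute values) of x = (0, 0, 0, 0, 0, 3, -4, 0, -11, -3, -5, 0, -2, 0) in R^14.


Non-zero entries: [(5, 3), (6, -4), (8, -11), (9, -3), (10, -5), (12, -2)]
Absolute values: [3, 4, 11, 3, 5, 2]
||x||_1 = sum = 28.

28


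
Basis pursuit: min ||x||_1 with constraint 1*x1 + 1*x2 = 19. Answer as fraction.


Axis intercepts:
  x1 = 19, x2 = 0: L1 = 19
  x1 = 0, x2 = 19: L1 = 19
x* = (19, 0)
||x*||_1 = 19.

19


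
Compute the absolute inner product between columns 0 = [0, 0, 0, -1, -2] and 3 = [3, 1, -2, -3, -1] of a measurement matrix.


Inner product: 0*3 + 0*1 + 0*-2 + -1*-3 + -2*-1
Products: [0, 0, 0, 3, 2]
Sum = 5.
|dot| = 5.

5


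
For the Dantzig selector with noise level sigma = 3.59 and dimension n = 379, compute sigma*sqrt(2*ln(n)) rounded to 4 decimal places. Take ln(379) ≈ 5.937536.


ln(379) ≈ 5.937536.
2*ln(n) ≈ 11.875072.
sqrt(2*ln(n)) ≈ sqrt(11.875072) ≈ 3.446023.
threshold ≈ 3.59*3.446023 = 12.37122257 ≈ 12.3712.

12.3712


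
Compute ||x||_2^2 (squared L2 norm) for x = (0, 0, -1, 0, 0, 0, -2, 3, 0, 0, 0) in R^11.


Non-zero entries: [(2, -1), (6, -2), (7, 3)]
Squares: [1, 4, 9]
||x||_2^2 = sum = 14.

14


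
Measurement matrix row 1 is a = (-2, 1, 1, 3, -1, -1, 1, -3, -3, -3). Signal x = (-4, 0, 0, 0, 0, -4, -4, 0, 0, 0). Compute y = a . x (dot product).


Non-zero terms: ['-2*-4', '-1*-4', '1*-4']
Products: [8, 4, -4]
y = sum = 8.

8


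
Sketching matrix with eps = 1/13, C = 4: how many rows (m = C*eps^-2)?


1/eps = 13.
(1/eps)^2 = 169.
m = 4*169 = 676.

676


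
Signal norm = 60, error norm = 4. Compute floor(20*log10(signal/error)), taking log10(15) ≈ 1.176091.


||x||/||e|| = 60/4 = 15.
log10(15) ≈ 1.176091.
20*log10(||x||/||e||) ≈ 20*1.176091 = 23.52182.
floor(23.52182) = 23.

23


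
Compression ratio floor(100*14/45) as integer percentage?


100*m/n = 100*14/45 ≈ 31.1111.
floor = 31.

31


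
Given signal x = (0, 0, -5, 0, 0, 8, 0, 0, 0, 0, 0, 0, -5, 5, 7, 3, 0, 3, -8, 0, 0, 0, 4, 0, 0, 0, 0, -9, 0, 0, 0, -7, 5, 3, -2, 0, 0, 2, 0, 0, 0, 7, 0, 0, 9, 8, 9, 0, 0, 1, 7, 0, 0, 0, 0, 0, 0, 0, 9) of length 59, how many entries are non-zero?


Non-zero positions: [2, 5, 12, 13, 14, 15, 17, 18, 22, 27, 31, 32, 33, 34, 37, 41, 44, 45, 46, 49, 50, 58].
Sparsity = 22.

22


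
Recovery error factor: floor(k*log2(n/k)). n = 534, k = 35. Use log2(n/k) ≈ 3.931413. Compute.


log2(n/k) = log2(534/35) ≈ 3.931413.
k*log2(n/k) ≈ 35*3.931413 = 137.599455.
floor(137.599455) = 137.

137


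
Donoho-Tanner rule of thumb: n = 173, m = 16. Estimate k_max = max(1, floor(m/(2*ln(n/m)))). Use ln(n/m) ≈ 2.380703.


n/m = 173/16.
ln(n/m) ≈ 2.380703.
2*ln(n/m) ≈ 4.761406.
m/(2*ln(n/m)) ≈ 16/4.761406 ≈ 3.3604.
floor = 3.
k_max = max(1, 3) = 3.

3


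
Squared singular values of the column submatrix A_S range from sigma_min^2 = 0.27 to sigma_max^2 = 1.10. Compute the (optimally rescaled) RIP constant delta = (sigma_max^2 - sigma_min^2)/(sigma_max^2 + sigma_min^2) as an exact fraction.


lambda_max - lambda_min = 1.10 - 0.27 = 0.83.
lambda_max + lambda_min = 1.10 + 0.27 = 1.37.
delta = 0.83/1.37 = 83/137.

83/137


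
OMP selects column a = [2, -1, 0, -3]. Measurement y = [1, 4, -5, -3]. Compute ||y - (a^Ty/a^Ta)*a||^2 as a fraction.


a^T a = 14.
a^T y = 7.
coeff = 7/14 = 1/2.
||r||^2 = 95/2.

95/2


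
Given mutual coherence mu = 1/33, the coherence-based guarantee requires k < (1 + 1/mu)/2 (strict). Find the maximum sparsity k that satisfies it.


1/mu = 33.
1 + 1/mu = 34.
(1 + 1/mu)/2 = 17 is an integer and the inequality is strict, so k_max = 17 - 1 = 16.

16


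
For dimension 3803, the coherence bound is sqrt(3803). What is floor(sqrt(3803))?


61^2 = 3721 <= 3803 < 3844 = 62^2, so 61 <= sqrt(3803) < 62.
floor(sqrt(3803)) = 61.

61


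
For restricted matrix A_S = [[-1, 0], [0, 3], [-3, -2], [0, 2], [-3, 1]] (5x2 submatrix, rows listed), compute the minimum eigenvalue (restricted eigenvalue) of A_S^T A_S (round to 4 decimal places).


A_S^T A_S = [[19, 3], [3, 18]].
trace = 37.
det = 333.
disc = trace^2 - 4*det = 1369 - 4*333 = 37.
sqrt(37) ≈ 6.082763.
lam_min = (37 - sqrt(37))/2 ≈ (37 - 6.082763)/2 = 15.4586185 ≈ 15.4586.

15.4586


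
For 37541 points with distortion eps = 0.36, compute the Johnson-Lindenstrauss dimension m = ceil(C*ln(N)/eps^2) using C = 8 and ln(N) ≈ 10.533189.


ln(37541) ≈ 10.533189.
eps^2 = 0.36^2 = 0.1296.
C*ln(N)/eps^2 ≈ 8*10.533189/0.1296 ≈ 650.1969.
m = ceil(650.1969) = 651.

651


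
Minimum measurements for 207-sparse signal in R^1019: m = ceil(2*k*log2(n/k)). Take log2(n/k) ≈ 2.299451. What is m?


log2(n/k) = log2(1019/207) ≈ 2.299451.
2*k*log2(n/k) ≈ 2*207*2.299451 = 951.972714.
m = ceil(951.972714) = 952.

952


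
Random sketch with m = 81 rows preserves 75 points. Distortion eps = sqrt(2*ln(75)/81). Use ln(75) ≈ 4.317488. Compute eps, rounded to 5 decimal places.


ln(75) ≈ 4.317488.
2*ln(N)/m ≈ 2*4.317488/81 ≈ 0.10660464.
eps = sqrt(0.10660464) ≈ 0.3265037 ≈ 0.32650.

0.32650


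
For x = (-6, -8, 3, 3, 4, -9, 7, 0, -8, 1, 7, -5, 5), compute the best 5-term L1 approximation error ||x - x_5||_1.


Sorted |x_i| descending: [9, 8, 8, 7, 7, 6, 5, 5, 4, 3, 3, 1, 0]
Keep top 5: [9, 8, 8, 7, 7]
Tail entries: [6, 5, 5, 4, 3, 3, 1, 0]
L1 error = sum of tail = 27.

27


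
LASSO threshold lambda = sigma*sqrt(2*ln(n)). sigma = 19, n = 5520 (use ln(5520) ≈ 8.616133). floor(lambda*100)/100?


ln(5520) ≈ 8.616133.
2*ln(n) ≈ 17.232266.
sqrt(2*ln(n)) ≈ sqrt(17.232266) ≈ 4.151176.
lambda ≈ 19*4.151176 = 78.872344.
floor(lambda*100)/100 = 78.87.

78.87


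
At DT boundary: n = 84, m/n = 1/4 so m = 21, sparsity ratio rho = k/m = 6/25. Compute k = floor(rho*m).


m = 1/4*84 = 21.
rho = 6/25.
rho*m = 6/25*21 = 5.04.
k = floor(5.04) = 5.

5


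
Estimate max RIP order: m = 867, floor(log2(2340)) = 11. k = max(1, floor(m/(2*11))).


floor(log2(2340)) = 11.
2*11 = 22.
m/(2*floor(log2(n))) = 867/22 ≈ 39.4091.
floor = 39.
k = max(1, 39) = 39.

39


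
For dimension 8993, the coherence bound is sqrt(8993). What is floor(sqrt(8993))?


94^2 = 8836 <= 8993 < 9025 = 95^2, so 94 <= sqrt(8993) < 95.
floor(sqrt(8993)) = 94.

94


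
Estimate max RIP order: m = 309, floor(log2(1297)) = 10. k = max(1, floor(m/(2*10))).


floor(log2(1297)) = 10.
2*10 = 20.
m/(2*floor(log2(n))) = 309/20 ≈ 15.45.
floor = 15.
k = max(1, 15) = 15.

15


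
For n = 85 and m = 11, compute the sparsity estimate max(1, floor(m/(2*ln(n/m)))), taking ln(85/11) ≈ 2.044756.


n/m = 85/11.
ln(n/m) ≈ 2.044756.
2*ln(n/m) ≈ 4.089512.
m/(2*ln(n/m)) ≈ 11/4.089512 ≈ 2.6898.
floor = 2.
k_max = max(1, 2) = 2.

2


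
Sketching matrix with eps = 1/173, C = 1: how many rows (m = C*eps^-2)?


1/eps = 173.
(1/eps)^2 = 29929.
m = 1*29929 = 29929.

29929


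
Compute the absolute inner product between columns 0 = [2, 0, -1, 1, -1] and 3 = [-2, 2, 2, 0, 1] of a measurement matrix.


Inner product: 2*-2 + 0*2 + -1*2 + 1*0 + -1*1
Products: [-4, 0, -2, 0, -1]
Sum = -7.
|dot| = 7.

7


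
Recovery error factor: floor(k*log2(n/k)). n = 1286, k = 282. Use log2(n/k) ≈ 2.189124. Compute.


log2(n/k) = log2(1286/282) ≈ 2.189124.
k*log2(n/k) ≈ 282*2.189124 = 617.332968.
floor(617.332968) = 617.

617


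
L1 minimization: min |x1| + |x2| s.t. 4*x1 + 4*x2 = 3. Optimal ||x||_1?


Axis intercepts:
  x1 = 3/4, x2 = 0: L1 = 3/4
  x1 = 0, x2 = 3/4: L1 = 3/4
x* = (3/4, 0)
||x*||_1 = 3/4.

3/4


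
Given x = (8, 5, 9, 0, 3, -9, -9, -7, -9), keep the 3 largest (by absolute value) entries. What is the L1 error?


Sorted |x_i| descending: [9, 9, 9, 9, 8, 7, 5, 3, 0]
Keep top 3: [9, 9, 9]
Tail entries: [9, 8, 7, 5, 3, 0]
L1 error = sum of tail = 32.

32


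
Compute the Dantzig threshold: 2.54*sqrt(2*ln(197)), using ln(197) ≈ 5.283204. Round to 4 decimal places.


ln(197) ≈ 5.283204.
2*ln(n) ≈ 10.566408.
sqrt(2*ln(n)) ≈ sqrt(10.566408) ≈ 3.250601.
threshold ≈ 2.54*3.250601 = 8.25652654 ≈ 8.2565.

8.2565


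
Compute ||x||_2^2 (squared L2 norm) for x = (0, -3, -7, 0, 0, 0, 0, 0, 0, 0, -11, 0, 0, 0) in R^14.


Non-zero entries: [(1, -3), (2, -7), (10, -11)]
Squares: [9, 49, 121]
||x||_2^2 = sum = 179.

179


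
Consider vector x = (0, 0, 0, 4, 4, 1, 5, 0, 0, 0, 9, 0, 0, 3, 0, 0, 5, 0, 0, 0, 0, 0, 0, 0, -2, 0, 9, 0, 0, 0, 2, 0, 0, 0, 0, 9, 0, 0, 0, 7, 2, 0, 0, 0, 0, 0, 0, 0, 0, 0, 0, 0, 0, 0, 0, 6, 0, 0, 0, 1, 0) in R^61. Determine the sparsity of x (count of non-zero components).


Non-zero positions: [3, 4, 5, 6, 10, 13, 16, 24, 26, 30, 35, 39, 40, 55, 59].
Sparsity = 15.

15


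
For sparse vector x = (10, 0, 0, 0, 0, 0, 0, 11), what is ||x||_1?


Non-zero entries: [(0, 10), (7, 11)]
Absolute values: [10, 11]
||x||_1 = sum = 21.

21


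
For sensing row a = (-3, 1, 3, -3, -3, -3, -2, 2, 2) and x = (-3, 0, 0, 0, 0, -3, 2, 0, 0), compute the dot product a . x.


Non-zero terms: ['-3*-3', '-3*-3', '-2*2']
Products: [9, 9, -4]
y = sum = 14.

14


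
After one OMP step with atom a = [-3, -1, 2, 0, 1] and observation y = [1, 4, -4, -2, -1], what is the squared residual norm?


a^T a = 15.
a^T y = -16.
coeff = -16/15 = -16/15.
||r||^2 = 314/15.

314/15


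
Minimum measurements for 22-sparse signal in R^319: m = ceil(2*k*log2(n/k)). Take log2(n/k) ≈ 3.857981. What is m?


log2(n/k) = log2(319/22) ≈ 3.857981.
2*k*log2(n/k) ≈ 2*22*3.857981 = 169.751164.
m = ceil(169.751164) = 170.

170


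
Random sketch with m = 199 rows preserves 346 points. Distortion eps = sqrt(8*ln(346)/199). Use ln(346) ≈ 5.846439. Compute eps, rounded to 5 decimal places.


ln(346) ≈ 5.846439.
8*ln(N)/m ≈ 8*5.846439/199 ≈ 0.23503272.
eps = sqrt(0.23503272) ≈ 0.4848017 ≈ 0.48480.

0.48480


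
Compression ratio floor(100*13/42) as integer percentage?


100*m/n = 100*13/42 ≈ 30.9524.
floor = 30.

30


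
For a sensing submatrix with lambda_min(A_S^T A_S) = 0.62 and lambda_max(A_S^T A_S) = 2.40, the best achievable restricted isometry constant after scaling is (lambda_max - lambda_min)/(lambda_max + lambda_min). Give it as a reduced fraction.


lambda_max - lambda_min = 2.40 - 0.62 = 1.78.
lambda_max + lambda_min = 2.40 + 0.62 = 3.02.
delta = 1.78/3.02 = 178/302 = 89/151.

89/151


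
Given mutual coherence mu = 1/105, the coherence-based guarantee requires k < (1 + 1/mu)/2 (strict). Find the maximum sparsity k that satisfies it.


1/mu = 105.
1 + 1/mu = 106.
(1 + 1/mu)/2 = 53 is an integer and the inequality is strict, so k_max = 53 - 1 = 52.

52


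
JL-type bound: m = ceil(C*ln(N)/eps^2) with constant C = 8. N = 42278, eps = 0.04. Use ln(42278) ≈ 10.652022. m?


ln(42278) ≈ 10.652022.
eps^2 = 0.04^2 = 0.0016.
C*ln(N)/eps^2 ≈ 8*10.652022/0.0016 ≈ 53260.11.
m = ceil(53260.11) = 53261.

53261


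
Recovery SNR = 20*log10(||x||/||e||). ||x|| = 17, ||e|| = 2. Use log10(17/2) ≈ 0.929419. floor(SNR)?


||x||/||e|| = 17/2.
log10(17/2) ≈ 0.929419.
20*log10(||x||/||e||) ≈ 20*0.929419 = 18.58838.
floor(18.58838) = 18.

18


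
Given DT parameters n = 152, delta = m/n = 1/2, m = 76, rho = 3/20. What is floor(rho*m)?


m = 1/2*152 = 76.
rho = 3/20.
rho*m = 3/20*76 = 11.4.
k = floor(11.4) = 11.

11


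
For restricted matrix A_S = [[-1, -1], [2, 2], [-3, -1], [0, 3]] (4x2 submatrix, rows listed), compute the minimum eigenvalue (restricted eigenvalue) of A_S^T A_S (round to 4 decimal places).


A_S^T A_S = [[14, 8], [8, 15]].
trace = 29.
det = 146.
disc = trace^2 - 4*det = 841 - 4*146 = 257.
sqrt(257) ≈ 16.031220.
lam_min = (29 - sqrt(257))/2 ≈ (29 - 16.031220)/2 = 6.48439 ≈ 6.4844.

6.4844


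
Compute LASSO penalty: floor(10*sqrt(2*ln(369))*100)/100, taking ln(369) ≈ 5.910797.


ln(369) ≈ 5.910797.
2*ln(n) ≈ 11.821594.
sqrt(2*ln(n)) ≈ sqrt(11.821594) ≈ 3.438254.
lambda ≈ 10*3.438254 = 34.38254.
floor(lambda*100)/100 = 34.38.

34.38


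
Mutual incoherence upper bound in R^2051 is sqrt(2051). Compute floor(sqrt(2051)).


45^2 = 2025 <= 2051 < 2116 = 46^2, so 45 <= sqrt(2051) < 46.
floor(sqrt(2051)) = 45.

45


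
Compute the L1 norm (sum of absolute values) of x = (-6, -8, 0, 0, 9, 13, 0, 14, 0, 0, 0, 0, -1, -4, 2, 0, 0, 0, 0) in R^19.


Non-zero entries: [(0, -6), (1, -8), (4, 9), (5, 13), (7, 14), (12, -1), (13, -4), (14, 2)]
Absolute values: [6, 8, 9, 13, 14, 1, 4, 2]
||x||_1 = sum = 57.

57


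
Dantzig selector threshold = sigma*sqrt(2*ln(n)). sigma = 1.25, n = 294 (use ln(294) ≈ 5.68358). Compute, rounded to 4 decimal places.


ln(294) ≈ 5.68358.
2*ln(n) ≈ 11.36716.
sqrt(2*ln(n)) ≈ sqrt(11.36716) ≈ 3.371522.
threshold ≈ 1.25*3.371522 = 4.2144025 ≈ 4.2144.

4.2144


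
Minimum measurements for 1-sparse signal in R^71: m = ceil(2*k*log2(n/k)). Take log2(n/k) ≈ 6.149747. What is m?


log2(n/k) = log2(71/1) ≈ 6.149747.
2*k*log2(n/k) ≈ 2*1*6.149747 = 12.299494.
m = ceil(12.299494) = 13.

13


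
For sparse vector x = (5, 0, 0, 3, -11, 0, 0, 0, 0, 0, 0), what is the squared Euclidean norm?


Non-zero entries: [(0, 5), (3, 3), (4, -11)]
Squares: [25, 9, 121]
||x||_2^2 = sum = 155.

155


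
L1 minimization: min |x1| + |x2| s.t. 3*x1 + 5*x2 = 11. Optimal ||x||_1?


Axis intercepts:
  x1 = 11/3, x2 = 0: L1 = 11/3
  x1 = 0, x2 = 11/5: L1 = 11/5
x* = (0, 11/5)
||x*||_1 = 11/5.

11/5


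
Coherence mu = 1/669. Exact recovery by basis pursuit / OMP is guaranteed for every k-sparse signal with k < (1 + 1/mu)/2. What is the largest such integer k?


1/mu = 669.
1 + 1/mu = 670.
(1 + 1/mu)/2 = 335 is an integer and the inequality is strict, so k_max = 335 - 1 = 334.

334


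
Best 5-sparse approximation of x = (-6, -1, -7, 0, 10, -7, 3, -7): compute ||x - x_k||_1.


Sorted |x_i| descending: [10, 7, 7, 7, 6, 3, 1, 0]
Keep top 5: [10, 7, 7, 7, 6]
Tail entries: [3, 1, 0]
L1 error = sum of tail = 4.

4


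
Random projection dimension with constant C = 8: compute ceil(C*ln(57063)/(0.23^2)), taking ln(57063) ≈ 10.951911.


ln(57063) ≈ 10.951911.
eps^2 = 0.23^2 = 0.0529.
C*ln(N)/eps^2 ≈ 8*10.951911/0.0529 ≈ 1656.2436.
m = ceil(1656.2436) = 1657.

1657


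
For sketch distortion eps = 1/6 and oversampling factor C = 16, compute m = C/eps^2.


1/eps = 6.
(1/eps)^2 = 36.
m = 16*36 = 576.

576


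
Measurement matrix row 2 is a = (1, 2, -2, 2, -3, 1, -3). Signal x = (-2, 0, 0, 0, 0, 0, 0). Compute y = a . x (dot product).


Non-zero terms: ['1*-2']
Products: [-2]
y = sum = -2.

-2


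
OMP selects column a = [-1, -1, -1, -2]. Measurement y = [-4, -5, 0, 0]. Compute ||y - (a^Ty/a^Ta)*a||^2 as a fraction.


a^T a = 7.
a^T y = 9.
coeff = 9/7 = 9/7.
||r||^2 = 206/7.

206/7


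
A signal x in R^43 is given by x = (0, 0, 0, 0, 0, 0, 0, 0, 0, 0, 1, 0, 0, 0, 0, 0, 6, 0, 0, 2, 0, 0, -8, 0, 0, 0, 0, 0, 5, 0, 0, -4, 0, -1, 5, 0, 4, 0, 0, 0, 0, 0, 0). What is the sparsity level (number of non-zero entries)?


Non-zero positions: [10, 16, 19, 22, 28, 31, 33, 34, 36].
Sparsity = 9.

9


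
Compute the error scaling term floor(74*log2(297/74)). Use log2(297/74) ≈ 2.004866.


log2(n/k) = log2(297/74) ≈ 2.004866.
k*log2(n/k) ≈ 74*2.004866 = 148.360084.
floor(148.360084) = 148.

148


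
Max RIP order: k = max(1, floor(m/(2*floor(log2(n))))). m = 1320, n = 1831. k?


floor(log2(1831)) = 10.
2*10 = 20.
m/(2*floor(log2(n))) = 1320/20 ≈ 66.0.
floor = 66.
k = max(1, 66) = 66.

66


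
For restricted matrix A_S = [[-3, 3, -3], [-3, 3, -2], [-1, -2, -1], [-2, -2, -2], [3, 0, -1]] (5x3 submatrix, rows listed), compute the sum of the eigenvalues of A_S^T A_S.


Sum of eigenvalues of A_S^T A_S = trace(A_S^T A_S) = sum of squared column norms of A_S.
A_S^T A_S diagonal: [32, 26, 19].
trace = 32 + 26 + 19 = 77.

77


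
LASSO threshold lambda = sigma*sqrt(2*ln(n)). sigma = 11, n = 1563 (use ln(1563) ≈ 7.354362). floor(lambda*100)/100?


ln(1563) ≈ 7.354362.
2*ln(n) ≈ 14.708724.
sqrt(2*ln(n)) ≈ sqrt(14.708724) ≈ 3.835195.
lambda ≈ 11*3.835195 = 42.187145.
floor(lambda*100)/100 = 42.18.

42.18


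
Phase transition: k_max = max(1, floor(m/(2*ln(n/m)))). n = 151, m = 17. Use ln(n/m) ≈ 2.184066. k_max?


n/m = 151/17.
ln(n/m) ≈ 2.184066.
2*ln(n/m) ≈ 4.368132.
m/(2*ln(n/m)) ≈ 17/4.368132 ≈ 3.8918.
floor = 3.
k_max = max(1, 3) = 3.

3


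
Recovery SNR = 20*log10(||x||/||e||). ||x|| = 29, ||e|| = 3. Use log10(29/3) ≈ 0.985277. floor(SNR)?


||x||/||e|| = 29/3.
log10(29/3) ≈ 0.985277.
20*log10(||x||/||e||) ≈ 20*0.985277 = 19.70554.
floor(19.70554) = 19.

19


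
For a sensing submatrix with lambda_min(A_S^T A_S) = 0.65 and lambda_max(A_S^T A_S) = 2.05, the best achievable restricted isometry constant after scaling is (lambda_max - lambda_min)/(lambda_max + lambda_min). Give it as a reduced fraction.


lambda_max - lambda_min = 2.05 - 0.65 = 1.40.
lambda_max + lambda_min = 2.05 + 0.65 = 2.70.
delta = 1.40/2.70 = 140/270 = 14/27.

14/27


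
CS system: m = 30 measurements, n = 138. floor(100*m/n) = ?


100*m/n = 100*30/138 ≈ 21.7391.
floor = 21.

21


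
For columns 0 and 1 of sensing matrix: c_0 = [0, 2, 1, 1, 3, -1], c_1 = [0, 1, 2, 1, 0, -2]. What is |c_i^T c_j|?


Inner product: 0*0 + 2*1 + 1*2 + 1*1 + 3*0 + -1*-2
Products: [0, 2, 2, 1, 0, 2]
Sum = 7.
|dot| = 7.

7


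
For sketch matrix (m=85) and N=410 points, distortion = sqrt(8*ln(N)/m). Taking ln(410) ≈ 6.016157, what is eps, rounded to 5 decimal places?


ln(410) ≈ 6.016157.
8*ln(N)/m ≈ 8*6.016157/85 ≈ 0.56622654.
eps = sqrt(0.56622654) ≈ 0.7524803 ≈ 0.75248.

0.75248


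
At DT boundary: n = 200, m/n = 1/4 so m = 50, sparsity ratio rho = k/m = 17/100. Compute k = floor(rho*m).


m = 1/4*200 = 50.
rho = 17/100.
rho*m = 17/100*50 = 8.5.
k = floor(8.5) = 8.

8


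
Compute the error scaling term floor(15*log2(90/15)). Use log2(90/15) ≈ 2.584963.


log2(n/k) = log2(90/15) ≈ 2.584963.
k*log2(n/k) ≈ 15*2.584963 = 38.774445.
floor(38.774445) = 38.

38


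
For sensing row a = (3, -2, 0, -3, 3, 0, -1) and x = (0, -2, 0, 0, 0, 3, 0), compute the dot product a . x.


Non-zero terms: ['-2*-2', '0*3']
Products: [4, 0]
y = sum = 4.

4


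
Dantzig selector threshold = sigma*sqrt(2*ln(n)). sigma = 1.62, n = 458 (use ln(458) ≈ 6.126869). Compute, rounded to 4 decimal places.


ln(458) ≈ 6.126869.
2*ln(n) ≈ 12.253738.
sqrt(2*ln(n)) ≈ sqrt(12.253738) ≈ 3.500534.
threshold ≈ 1.62*3.500534 = 5.67086508 ≈ 5.6709.

5.6709


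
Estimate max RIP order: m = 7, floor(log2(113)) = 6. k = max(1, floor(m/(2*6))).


floor(log2(113)) = 6.
2*6 = 12.
m/(2*floor(log2(n))) = 7/12 ≈ 0.5833.
floor = 0.
k = max(1, 0) = 1.

1


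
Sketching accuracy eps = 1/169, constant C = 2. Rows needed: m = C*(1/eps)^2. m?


1/eps = 169.
(1/eps)^2 = 28561.
m = 2*28561 = 57122.

57122


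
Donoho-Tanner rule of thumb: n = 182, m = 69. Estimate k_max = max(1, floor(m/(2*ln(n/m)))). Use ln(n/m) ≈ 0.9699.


n/m = 182/69.
ln(n/m) ≈ 0.9699.
2*ln(n/m) ≈ 1.9398.
m/(2*ln(n/m)) ≈ 69/1.9398 ≈ 35.5707.
floor = 35.
k_max = max(1, 35) = 35.

35


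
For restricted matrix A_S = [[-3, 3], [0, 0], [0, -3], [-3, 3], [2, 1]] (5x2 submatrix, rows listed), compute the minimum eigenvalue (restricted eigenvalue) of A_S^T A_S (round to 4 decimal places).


A_S^T A_S = [[22, -16], [-16, 28]].
trace = 50.
det = 360.
disc = trace^2 - 4*det = 2500 - 4*360 = 1060.
sqrt(1060) ≈ 32.557641.
lam_min = (50 - sqrt(1060))/2 ≈ (50 - 32.557641)/2 = 8.7211795 ≈ 8.7212.

8.7212


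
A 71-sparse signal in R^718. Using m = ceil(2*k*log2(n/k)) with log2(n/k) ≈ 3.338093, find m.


log2(n/k) = log2(718/71) ≈ 3.338093.
2*k*log2(n/k) ≈ 2*71*3.338093 = 474.009206.
m = ceil(474.009206) = 475.

475


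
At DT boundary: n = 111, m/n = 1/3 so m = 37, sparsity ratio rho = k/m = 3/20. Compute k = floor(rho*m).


m = 1/3*111 = 37.
rho = 3/20.
rho*m = 3/20*37 = 5.55.
k = floor(5.55) = 5.

5


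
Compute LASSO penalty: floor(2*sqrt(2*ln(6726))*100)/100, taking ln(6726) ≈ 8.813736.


ln(6726) ≈ 8.813736.
2*ln(n) ≈ 17.627472.
sqrt(2*ln(n)) ≈ sqrt(17.627472) ≈ 4.198508.
lambda ≈ 2*4.198508 = 8.397016.
floor(lambda*100)/100 = 8.39.

8.39


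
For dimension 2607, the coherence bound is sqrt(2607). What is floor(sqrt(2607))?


51^2 = 2601 <= 2607 < 2704 = 52^2, so 51 <= sqrt(2607) < 52.
floor(sqrt(2607)) = 51.

51


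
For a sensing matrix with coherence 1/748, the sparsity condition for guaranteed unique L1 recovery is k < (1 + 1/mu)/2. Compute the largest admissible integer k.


1/mu = 748.
1 + 1/mu = 749.
(1 + 1/mu)/2 = 374.5 is not an integer, so k_max = floor(374.5) = 374.

374


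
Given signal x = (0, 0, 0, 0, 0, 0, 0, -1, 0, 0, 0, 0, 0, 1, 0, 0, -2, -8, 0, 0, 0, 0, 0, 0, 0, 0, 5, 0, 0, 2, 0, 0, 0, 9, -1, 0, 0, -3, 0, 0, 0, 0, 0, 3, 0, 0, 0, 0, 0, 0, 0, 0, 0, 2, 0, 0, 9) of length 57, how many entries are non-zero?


Non-zero positions: [7, 13, 16, 17, 26, 29, 33, 34, 37, 43, 53, 56].
Sparsity = 12.

12


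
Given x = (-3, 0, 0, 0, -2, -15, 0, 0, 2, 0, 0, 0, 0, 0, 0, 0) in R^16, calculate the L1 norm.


Non-zero entries: [(0, -3), (4, -2), (5, -15), (8, 2)]
Absolute values: [3, 2, 15, 2]
||x||_1 = sum = 22.

22


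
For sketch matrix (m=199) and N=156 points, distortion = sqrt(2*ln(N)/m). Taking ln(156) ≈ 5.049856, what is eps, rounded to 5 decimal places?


ln(156) ≈ 5.049856.
2*ln(N)/m ≈ 2*5.049856/199 ≈ 0.05075232.
eps = sqrt(0.05075232) ≈ 0.2252828 ≈ 0.22528.

0.22528


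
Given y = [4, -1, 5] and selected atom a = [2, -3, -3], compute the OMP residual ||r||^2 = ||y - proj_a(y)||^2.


a^T a = 22.
a^T y = -4.
coeff = -4/22 = -2/11.
||r||^2 = 454/11.

454/11


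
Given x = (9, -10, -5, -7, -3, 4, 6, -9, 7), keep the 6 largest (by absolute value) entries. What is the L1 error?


Sorted |x_i| descending: [10, 9, 9, 7, 7, 6, 5, 4, 3]
Keep top 6: [10, 9, 9, 7, 7, 6]
Tail entries: [5, 4, 3]
L1 error = sum of tail = 12.

12


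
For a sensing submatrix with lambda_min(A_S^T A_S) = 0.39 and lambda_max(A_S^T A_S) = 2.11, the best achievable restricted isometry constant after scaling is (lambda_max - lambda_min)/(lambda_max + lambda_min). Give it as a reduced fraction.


lambda_max - lambda_min = 2.11 - 0.39 = 1.72.
lambda_max + lambda_min = 2.11 + 0.39 = 2.50.
delta = 1.72/2.50 = 172/250 = 86/125.

86/125


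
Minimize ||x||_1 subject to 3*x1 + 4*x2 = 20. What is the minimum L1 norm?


Axis intercepts:
  x1 = 20/3, x2 = 0: L1 = 20/3
  x1 = 0, x2 = 5: L1 = 5
x* = (0, 5)
||x*||_1 = 5.

5


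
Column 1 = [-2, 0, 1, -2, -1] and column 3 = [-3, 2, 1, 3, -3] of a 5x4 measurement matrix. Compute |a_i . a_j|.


Inner product: -2*-3 + 0*2 + 1*1 + -2*3 + -1*-3
Products: [6, 0, 1, -6, 3]
Sum = 4.
|dot| = 4.

4


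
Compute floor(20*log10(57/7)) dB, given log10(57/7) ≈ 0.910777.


||x||/||e|| = 57/7.
log10(57/7) ≈ 0.910777.
20*log10(||x||/||e||) ≈ 20*0.910777 = 18.21554.
floor(18.21554) = 18.

18


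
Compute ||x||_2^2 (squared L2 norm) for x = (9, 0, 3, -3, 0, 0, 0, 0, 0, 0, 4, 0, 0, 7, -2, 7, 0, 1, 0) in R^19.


Non-zero entries: [(0, 9), (2, 3), (3, -3), (10, 4), (13, 7), (14, -2), (15, 7), (17, 1)]
Squares: [81, 9, 9, 16, 49, 4, 49, 1]
||x||_2^2 = sum = 218.

218


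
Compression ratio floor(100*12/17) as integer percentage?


100*m/n = 100*12/17 ≈ 70.5882.
floor = 70.

70


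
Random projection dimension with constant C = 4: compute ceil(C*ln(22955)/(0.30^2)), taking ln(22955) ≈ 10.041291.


ln(22955) ≈ 10.041291.
eps^2 = 0.30^2 = 0.09.
C*ln(N)/eps^2 ≈ 4*10.041291/0.09 ≈ 446.2796.
m = ceil(446.2796) = 447.

447


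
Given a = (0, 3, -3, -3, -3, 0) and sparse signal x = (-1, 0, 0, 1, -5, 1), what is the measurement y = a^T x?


Non-zero terms: ['0*-1', '-3*1', '-3*-5', '0*1']
Products: [0, -3, 15, 0]
y = sum = 12.

12


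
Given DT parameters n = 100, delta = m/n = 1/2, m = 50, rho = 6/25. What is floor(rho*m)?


m = 1/2*100 = 50.
rho = 6/25.
rho*m = 6/25*50 = 12.
k = floor(12) = 12.

12


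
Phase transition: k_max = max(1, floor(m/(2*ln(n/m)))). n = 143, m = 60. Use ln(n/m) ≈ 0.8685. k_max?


n/m = 143/60.
ln(n/m) ≈ 0.8685.
2*ln(n/m) ≈ 1.737.
m/(2*ln(n/m)) ≈ 60/1.737 ≈ 34.5423.
floor = 34.
k_max = max(1, 34) = 34.

34


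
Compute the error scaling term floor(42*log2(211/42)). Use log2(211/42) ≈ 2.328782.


log2(n/k) = log2(211/42) ≈ 2.328782.
k*log2(n/k) ≈ 42*2.328782 = 97.808844.
floor(97.808844) = 97.

97


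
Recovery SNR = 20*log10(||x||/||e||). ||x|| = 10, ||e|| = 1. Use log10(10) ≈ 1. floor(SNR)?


||x||/||e|| = 10/1 = 10.
log10(10) ≈ 1.
20*log10(||x||/||e||) ≈ 20*1 = 20.
floor(20) = 20.

20


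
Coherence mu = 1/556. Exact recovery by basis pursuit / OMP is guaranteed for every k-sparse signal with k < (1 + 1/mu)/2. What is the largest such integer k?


1/mu = 556.
1 + 1/mu = 557.
(1 + 1/mu)/2 = 278.5 is not an integer, so k_max = floor(278.5) = 278.

278


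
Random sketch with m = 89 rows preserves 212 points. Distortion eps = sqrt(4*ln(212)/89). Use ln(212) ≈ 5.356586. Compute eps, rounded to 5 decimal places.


ln(212) ≈ 5.356586.
4*ln(N)/m ≈ 4*5.356586/89 ≈ 0.24074544.
eps = sqrt(0.24074544) ≈ 0.4906582 ≈ 0.49066.

0.49066


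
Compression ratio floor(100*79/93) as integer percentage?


100*m/n = 100*79/93 ≈ 84.9462.
floor = 84.

84


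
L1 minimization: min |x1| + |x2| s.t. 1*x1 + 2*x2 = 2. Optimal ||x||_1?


Axis intercepts:
  x1 = 2, x2 = 0: L1 = 2
  x1 = 0, x2 = 1: L1 = 1
x* = (0, 1)
||x*||_1 = 1.

1


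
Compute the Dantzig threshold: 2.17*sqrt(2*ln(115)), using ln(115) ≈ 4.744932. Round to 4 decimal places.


ln(115) ≈ 4.744932.
2*ln(n) ≈ 9.489864.
sqrt(2*ln(n)) ≈ sqrt(9.489864) ≈ 3.080562.
threshold ≈ 2.17*3.080562 = 6.68481954 ≈ 6.6848.

6.6848


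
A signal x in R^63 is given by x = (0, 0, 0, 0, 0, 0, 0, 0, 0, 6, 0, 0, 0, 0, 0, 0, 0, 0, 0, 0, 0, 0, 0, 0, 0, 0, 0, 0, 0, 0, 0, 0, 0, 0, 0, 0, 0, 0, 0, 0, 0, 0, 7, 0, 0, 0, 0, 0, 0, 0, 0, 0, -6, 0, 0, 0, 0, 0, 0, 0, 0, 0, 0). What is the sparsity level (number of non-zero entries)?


Non-zero positions: [9, 42, 52].
Sparsity = 3.

3


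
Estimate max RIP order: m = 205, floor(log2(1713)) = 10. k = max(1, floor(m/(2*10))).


floor(log2(1713)) = 10.
2*10 = 20.
m/(2*floor(log2(n))) = 205/20 ≈ 10.25.
floor = 10.
k = max(1, 10) = 10.

10


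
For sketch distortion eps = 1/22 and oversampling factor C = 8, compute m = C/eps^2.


1/eps = 22.
(1/eps)^2 = 484.
m = 8*484 = 3872.

3872


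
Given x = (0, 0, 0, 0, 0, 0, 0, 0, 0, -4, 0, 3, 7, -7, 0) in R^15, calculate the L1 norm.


Non-zero entries: [(9, -4), (11, 3), (12, 7), (13, -7)]
Absolute values: [4, 3, 7, 7]
||x||_1 = sum = 21.

21


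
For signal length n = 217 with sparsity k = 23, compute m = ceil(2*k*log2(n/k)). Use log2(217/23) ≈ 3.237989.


log2(n/k) = log2(217/23) ≈ 3.237989.
2*k*log2(n/k) ≈ 2*23*3.237989 = 148.947494.
m = ceil(148.947494) = 149.

149


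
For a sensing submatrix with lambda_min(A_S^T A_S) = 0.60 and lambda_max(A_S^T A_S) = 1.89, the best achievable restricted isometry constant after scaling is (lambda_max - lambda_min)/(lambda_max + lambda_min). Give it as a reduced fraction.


lambda_max - lambda_min = 1.89 - 0.60 = 1.29.
lambda_max + lambda_min = 1.89 + 0.60 = 2.49.
delta = 1.29/2.49 = 129/249 = 43/83.

43/83


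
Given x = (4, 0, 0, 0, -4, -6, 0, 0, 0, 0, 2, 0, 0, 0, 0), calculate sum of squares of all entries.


Non-zero entries: [(0, 4), (4, -4), (5, -6), (10, 2)]
Squares: [16, 16, 36, 4]
||x||_2^2 = sum = 72.

72


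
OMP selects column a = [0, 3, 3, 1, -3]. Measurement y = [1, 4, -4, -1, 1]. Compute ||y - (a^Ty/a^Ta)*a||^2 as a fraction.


a^T a = 28.
a^T y = -4.
coeff = -4/28 = -1/7.
||r||^2 = 241/7.

241/7


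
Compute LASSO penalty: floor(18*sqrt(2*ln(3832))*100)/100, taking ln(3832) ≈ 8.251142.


ln(3832) ≈ 8.251142.
2*ln(n) ≈ 16.502284.
sqrt(2*ln(n)) ≈ sqrt(16.502284) ≈ 4.0623.
lambda ≈ 18*4.0623 = 73.1214.
floor(lambda*100)/100 = 73.12.

73.12


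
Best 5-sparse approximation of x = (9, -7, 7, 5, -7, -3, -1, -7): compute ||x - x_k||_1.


Sorted |x_i| descending: [9, 7, 7, 7, 7, 5, 3, 1]
Keep top 5: [9, 7, 7, 7, 7]
Tail entries: [5, 3, 1]
L1 error = sum of tail = 9.

9


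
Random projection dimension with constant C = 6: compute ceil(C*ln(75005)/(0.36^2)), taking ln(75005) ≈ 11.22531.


ln(75005) ≈ 11.22531.
eps^2 = 0.36^2 = 0.1296.
C*ln(N)/eps^2 ≈ 6*11.22531/0.1296 ≈ 519.6903.
m = ceil(519.6903) = 520.

520


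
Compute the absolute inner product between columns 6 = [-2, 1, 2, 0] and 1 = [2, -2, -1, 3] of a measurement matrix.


Inner product: -2*2 + 1*-2 + 2*-1 + 0*3
Products: [-4, -2, -2, 0]
Sum = -8.
|dot| = 8.

8


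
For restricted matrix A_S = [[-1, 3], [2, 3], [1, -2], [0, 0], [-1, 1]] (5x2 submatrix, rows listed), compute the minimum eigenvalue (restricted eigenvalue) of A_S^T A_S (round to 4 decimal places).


A_S^T A_S = [[7, 0], [0, 23]].
trace = 30.
det = 161.
disc = trace^2 - 4*det = 900 - 4*161 = 256.
sqrt(256) = 16.
lam_min = (30 - 16)/2 = 7 = 7.0000.

7.0000


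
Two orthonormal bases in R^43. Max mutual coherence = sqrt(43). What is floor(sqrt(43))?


6^2 = 36 <= 43 < 49 = 7^2, so 6 <= sqrt(43) < 7.
floor(sqrt(43)) = 6.

6


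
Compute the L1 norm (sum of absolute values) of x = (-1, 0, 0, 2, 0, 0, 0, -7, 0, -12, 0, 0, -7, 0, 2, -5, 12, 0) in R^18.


Non-zero entries: [(0, -1), (3, 2), (7, -7), (9, -12), (12, -7), (14, 2), (15, -5), (16, 12)]
Absolute values: [1, 2, 7, 12, 7, 2, 5, 12]
||x||_1 = sum = 48.

48


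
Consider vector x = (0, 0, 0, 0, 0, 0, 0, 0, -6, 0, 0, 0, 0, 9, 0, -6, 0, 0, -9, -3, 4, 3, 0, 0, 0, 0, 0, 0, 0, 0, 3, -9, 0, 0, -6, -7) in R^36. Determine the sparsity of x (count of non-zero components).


Non-zero positions: [8, 13, 15, 18, 19, 20, 21, 30, 31, 34, 35].
Sparsity = 11.

11


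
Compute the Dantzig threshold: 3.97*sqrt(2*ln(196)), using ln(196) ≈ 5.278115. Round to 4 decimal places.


ln(196) ≈ 5.278115.
2*ln(n) ≈ 10.55623.
sqrt(2*ln(n)) ≈ sqrt(10.55623) ≈ 3.249035.
threshold ≈ 3.97*3.249035 = 12.89866895 ≈ 12.8987.

12.8987


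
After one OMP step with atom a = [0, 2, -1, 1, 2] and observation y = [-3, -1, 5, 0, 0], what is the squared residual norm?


a^T a = 10.
a^T y = -7.
coeff = -7/10 = -7/10.
||r||^2 = 301/10.

301/10


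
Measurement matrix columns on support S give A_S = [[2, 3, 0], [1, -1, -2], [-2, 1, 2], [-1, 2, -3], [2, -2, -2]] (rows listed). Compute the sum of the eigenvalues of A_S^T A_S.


Sum of eigenvalues of A_S^T A_S = trace(A_S^T A_S) = sum of squared column norms of A_S.
A_S^T A_S diagonal: [14, 19, 21].
trace = 14 + 19 + 21 = 54.

54


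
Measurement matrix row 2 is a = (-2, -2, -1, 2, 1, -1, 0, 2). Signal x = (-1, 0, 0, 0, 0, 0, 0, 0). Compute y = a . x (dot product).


Non-zero terms: ['-2*-1']
Products: [2]
y = sum = 2.

2


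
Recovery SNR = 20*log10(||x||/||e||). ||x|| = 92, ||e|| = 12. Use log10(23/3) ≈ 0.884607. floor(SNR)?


||x||/||e|| = 92/12 = 23/3.
log10(23/3) ≈ 0.884607.
20*log10(||x||/||e||) ≈ 20*0.884607 = 17.69214.
floor(17.69214) = 17.

17
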